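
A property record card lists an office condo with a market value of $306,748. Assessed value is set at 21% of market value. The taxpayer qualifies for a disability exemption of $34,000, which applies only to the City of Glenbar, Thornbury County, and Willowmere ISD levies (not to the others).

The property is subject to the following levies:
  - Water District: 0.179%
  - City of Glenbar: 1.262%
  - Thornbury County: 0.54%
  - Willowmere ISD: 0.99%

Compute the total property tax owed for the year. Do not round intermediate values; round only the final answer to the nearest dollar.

Assessed value = $306,748 × 0.21 = $64,417.08
Water District: $64,417.08 × 0.00179 = $115.3065732
City of Glenbar: ($64,417.08 − $34,000) × 0.01262 = $30,417.08 × 0.01262 = $383.8635496
Thornbury County: ($64,417.08 − $34,000) × 0.0054 = $30,417.08 × 0.0054 = $164.252232
Willowmere ISD: ($64,417.08 − $34,000) × 0.0099 = $30,417.08 × 0.0099 = $301.129092
Total = $964.5514468

$965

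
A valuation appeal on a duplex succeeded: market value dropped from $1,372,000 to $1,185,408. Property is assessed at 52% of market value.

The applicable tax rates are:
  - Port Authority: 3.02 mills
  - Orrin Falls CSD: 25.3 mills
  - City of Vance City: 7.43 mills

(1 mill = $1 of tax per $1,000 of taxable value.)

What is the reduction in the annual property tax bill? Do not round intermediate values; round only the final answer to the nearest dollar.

$3,469

Old assessed value = $1,372,000 × 0.52 = $713,440
New assessed value = $1,185,408 × 0.52 = $616,412.16
Combined rate = 0.00302 + 0.0253 + 0.00743 = 0.03575
Old tax = $713,440 × 0.03575 = $25,505.48
New tax = $616,412.16 × 0.03575 = $22,036.73472
Reduction = $25,505.48 − $22,036.73472 = $3,468.74528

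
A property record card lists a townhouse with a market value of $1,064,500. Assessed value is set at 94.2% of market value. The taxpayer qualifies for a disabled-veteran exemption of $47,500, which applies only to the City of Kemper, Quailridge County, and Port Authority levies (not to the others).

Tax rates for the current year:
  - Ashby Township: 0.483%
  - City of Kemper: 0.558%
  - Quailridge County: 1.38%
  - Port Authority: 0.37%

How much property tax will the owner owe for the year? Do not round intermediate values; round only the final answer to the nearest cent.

$26,890.70

Assessed value = $1,064,500 × 0.942 = $1,002,759
Ashby Township: $1,002,759 × 0.00483 = $4,843.32597
City of Kemper: ($1,002,759 − $47,500) × 0.00558 = $955,259 × 0.00558 = $5,330.34522
Quailridge County: ($1,002,759 − $47,500) × 0.0138 = $955,259 × 0.0138 = $13,182.5742
Port Authority: ($1,002,759 − $47,500) × 0.0037 = $955,259 × 0.0037 = $3,534.4583
Total = $26,890.70369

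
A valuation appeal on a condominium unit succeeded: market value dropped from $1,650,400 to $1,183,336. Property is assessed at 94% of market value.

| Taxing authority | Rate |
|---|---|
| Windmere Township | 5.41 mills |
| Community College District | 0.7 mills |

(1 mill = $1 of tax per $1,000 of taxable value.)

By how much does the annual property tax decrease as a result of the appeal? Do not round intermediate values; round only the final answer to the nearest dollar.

$2,683

Old assessed value = $1,650,400 × 0.94 = $1,551,376
New assessed value = $1,183,336 × 0.94 = $1,112,335.84
Combined rate = 0.00541 + 0.0007 = 0.00611
Old tax = $1,551,376 × 0.00611 = $9,478.90736
New tax = $1,112,335.84 × 0.00611 = $6,796.3719824
Reduction = $9,478.90736 − $6,796.3719824 = $2,682.5353776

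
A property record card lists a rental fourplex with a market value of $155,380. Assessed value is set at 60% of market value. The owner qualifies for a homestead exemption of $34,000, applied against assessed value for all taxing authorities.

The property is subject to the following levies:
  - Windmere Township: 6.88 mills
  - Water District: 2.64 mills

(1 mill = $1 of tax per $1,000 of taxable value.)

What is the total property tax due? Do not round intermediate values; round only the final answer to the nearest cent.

$563.85

Assessed value = $155,380 × 0.6 = $93,228
Taxable value = $93,228 − $34,000 = $59,228
Windmere Township: $59,228 × 0.00688 = $407.48864
Water District: $59,228 × 0.00264 = $156.36192
Total = $407.48864 + $156.36192 = $563.85056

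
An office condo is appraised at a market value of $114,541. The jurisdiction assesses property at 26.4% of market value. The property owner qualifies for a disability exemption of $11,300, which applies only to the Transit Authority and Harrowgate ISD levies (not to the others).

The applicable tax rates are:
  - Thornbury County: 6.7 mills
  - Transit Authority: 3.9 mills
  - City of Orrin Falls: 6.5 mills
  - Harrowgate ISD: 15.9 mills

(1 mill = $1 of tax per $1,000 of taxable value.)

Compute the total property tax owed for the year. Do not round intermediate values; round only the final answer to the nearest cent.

Assessed value = $114,541 × 0.264 = $30,238.824
Thornbury County: $30,238.824 × 0.0067 = $202.6001208
Transit Authority: ($30,238.824 − $11,300) × 0.0039 = $18,938.824 × 0.0039 = $73.8614136
City of Orrin Falls: $30,238.824 × 0.0065 = $196.552356
Harrowgate ISD: ($30,238.824 − $11,300) × 0.0159 = $18,938.824 × 0.0159 = $301.1273016
Total = $774.141192

$774.14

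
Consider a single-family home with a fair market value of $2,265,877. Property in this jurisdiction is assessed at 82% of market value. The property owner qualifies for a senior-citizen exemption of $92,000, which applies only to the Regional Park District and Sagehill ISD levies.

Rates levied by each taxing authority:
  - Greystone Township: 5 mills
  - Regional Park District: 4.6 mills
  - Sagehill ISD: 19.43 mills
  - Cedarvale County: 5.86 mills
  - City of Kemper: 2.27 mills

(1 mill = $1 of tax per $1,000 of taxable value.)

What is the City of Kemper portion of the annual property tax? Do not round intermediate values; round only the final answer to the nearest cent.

Assessed value = $2,265,877 × 0.82 = $1,858,019.14
City of Kemper taxable value = $1,858,019.14 (exemption does not apply)
City of Kemper levy = $1,858,019.14 × 0.00227 = $4,217.7034478

$4,217.70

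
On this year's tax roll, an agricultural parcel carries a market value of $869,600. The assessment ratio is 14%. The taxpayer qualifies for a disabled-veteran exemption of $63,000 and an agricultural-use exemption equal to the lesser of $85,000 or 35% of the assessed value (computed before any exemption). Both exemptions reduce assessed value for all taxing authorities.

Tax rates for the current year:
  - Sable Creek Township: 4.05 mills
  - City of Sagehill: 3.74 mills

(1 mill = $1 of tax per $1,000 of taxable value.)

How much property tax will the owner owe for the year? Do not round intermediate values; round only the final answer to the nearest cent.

$125.68

Assessed value = $869,600 × 0.14 = $121,744
Agricultural-use exemption = min($85,000, 35% × $121,744) = min($85,000, $42,610.4) = $42,610.4 (percentage binds)
Taxable value = $121,744 − $63,000 − $42,610.4 = $16,133.6
Sable Creek Township: $16,133.6 × 0.00405 = $65.34108
City of Sagehill: $16,133.6 × 0.00374 = $60.339664
Total = $125.680744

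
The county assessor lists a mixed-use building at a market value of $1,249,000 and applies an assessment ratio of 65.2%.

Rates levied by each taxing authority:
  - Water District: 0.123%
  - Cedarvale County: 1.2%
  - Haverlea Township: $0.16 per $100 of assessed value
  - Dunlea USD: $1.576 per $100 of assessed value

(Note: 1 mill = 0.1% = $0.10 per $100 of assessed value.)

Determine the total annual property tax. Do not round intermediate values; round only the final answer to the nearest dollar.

$24,911

Assessed value = $1,249,000 × 0.652 = $814,348
Water District: $814,348 × 0.00123 = $1,001.64804
Cedarvale County: $814,348 × 0.012 = $9,772.176
Haverlea Township: $814,348 × 0.0016 = $1,302.9568
Dunlea USD: $814,348 × 0.01576 = $12,834.12448
Total = $24,910.90532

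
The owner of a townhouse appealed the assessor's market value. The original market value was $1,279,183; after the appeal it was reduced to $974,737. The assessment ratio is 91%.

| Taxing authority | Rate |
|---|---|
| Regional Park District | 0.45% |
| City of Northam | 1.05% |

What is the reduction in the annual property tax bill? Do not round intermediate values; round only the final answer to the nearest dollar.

$4,156

Old assessed value = $1,279,183 × 0.91 = $1,164,056.53
New assessed value = $974,737 × 0.91 = $887,010.67
Combined rate = 0.0045 + 0.0105 = 0.015
Old tax = $1,164,056.53 × 0.015 = $17,460.84795
New tax = $887,010.67 × 0.015 = $13,305.16005
Reduction = $17,460.84795 − $13,305.16005 = $4,155.6879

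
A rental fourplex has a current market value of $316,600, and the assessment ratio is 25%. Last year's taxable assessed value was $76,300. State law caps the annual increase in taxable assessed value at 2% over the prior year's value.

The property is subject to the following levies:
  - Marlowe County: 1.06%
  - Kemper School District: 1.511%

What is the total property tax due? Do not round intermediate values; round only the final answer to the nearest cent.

$2,000.91

Uncapped assessed value = $316,600 × 0.25 = $79,150
Cap limit = $76,300 × 1.02 = $77,826
Taxable assessed value = min($79,150, $77,826) = $77,826 (cap binds)
Marlowe County: $77,826 × 0.0106 = $824.9556
Kemper School District: $77,826 × 0.01511 = $1,175.95086
Total = $2,000.90646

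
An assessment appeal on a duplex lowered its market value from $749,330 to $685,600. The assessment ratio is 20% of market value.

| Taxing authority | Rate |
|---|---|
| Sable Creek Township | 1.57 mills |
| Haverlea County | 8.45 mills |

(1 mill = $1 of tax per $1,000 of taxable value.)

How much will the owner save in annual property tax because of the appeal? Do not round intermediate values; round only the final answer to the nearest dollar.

Old assessed value = $749,330 × 0.2 = $149,866
New assessed value = $685,600 × 0.2 = $137,120
Combined rate = 0.00157 + 0.00845 = 0.01002
Old tax = $149,866 × 0.01002 = $1,501.65732
New tax = $137,120 × 0.01002 = $1,373.9424
Reduction = $1,501.65732 − $1,373.9424 = $127.71492

$128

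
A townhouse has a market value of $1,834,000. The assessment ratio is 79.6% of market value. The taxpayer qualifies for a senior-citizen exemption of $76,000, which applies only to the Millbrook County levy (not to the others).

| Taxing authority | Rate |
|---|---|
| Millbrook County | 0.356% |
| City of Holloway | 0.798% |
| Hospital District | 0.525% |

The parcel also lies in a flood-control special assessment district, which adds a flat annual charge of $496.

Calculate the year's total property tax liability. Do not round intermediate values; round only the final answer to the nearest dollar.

Assessed value = $1,834,000 × 0.796 = $1,459,864
Millbrook County: ($1,459,864 − $76,000) × 0.00356 = $1,383,864 × 0.00356 = $4,926.55584
City of Holloway: $1,459,864 × 0.00798 = $11,649.71472
Hospital District: $1,459,864 × 0.00525 = $7,664.286
Levies subtotal = $24,240.55656
Total = $24,240.55656 + $496 = $24,736.55656

$24,737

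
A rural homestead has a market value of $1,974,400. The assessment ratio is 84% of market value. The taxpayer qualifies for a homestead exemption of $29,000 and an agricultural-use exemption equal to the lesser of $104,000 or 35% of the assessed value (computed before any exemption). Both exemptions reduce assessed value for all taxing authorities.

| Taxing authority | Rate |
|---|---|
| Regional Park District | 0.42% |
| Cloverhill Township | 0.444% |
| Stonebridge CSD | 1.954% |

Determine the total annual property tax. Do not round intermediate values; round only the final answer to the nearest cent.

Assessed value = $1,974,400 × 0.84 = $1,658,496
Agricultural-use exemption = min($104,000, 35% × $1,658,496) = min($104,000, $580,473.6) = $104,000 (dollar cap binds)
Taxable value = $1,658,496 − $29,000 − $104,000 = $1,525,496
Regional Park District: $1,525,496 × 0.0042 = $6,407.0832
Cloverhill Township: $1,525,496 × 0.00444 = $6,773.20224
Stonebridge CSD: $1,525,496 × 0.01954 = $29,808.19184
Total = $42,988.47728

$42,988.48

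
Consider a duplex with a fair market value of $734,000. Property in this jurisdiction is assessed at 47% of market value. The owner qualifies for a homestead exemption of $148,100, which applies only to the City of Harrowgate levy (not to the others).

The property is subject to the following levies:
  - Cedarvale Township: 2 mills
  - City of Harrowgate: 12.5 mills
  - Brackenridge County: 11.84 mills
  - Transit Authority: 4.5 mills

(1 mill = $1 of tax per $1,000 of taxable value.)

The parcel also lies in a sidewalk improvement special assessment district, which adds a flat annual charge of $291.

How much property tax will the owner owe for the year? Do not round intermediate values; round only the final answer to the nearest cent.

$9,078.93

Assessed value = $734,000 × 0.47 = $344,980
Cedarvale Township: $344,980 × 0.002 = $689.96
City of Harrowgate: ($344,980 − $148,100) × 0.0125 = $196,880 × 0.0125 = $2,461
Brackenridge County: $344,980 × 0.01184 = $4,084.5632
Transit Authority: $344,980 × 0.0045 = $1,552.41
Levies subtotal = $8,787.9332
Total = $8,787.9332 + $291 = $9,078.9332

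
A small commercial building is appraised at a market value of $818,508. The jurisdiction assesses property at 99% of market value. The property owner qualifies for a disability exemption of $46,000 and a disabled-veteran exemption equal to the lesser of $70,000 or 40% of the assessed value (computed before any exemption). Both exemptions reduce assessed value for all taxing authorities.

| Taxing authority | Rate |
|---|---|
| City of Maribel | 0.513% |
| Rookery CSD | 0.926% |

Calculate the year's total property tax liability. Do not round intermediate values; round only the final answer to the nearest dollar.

$9,991

Assessed value = $818,508 × 0.99 = $810,322.92
Disabled-veteran exemption = min($70,000, 40% × $810,322.92) = min($70,000, $324,129.168) = $70,000 (dollar cap binds)
Taxable value = $810,322.92 − $46,000 − $70,000 = $694,322.92
City of Maribel: $694,322.92 × 0.00513 = $3,561.8765796
Rookery CSD: $694,322.92 × 0.00926 = $6,429.4302392
Total = $9,991.3068188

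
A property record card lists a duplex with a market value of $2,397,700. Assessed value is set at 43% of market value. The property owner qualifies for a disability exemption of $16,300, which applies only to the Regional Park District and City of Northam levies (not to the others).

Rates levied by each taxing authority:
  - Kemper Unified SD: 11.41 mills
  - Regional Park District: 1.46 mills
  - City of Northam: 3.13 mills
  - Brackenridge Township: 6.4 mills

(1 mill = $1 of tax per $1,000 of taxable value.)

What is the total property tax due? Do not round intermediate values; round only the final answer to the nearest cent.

Assessed value = $2,397,700 × 0.43 = $1,031,011
Kemper Unified SD: $1,031,011 × 0.01141 = $11,763.83551
Regional Park District: ($1,031,011 − $16,300) × 0.00146 = $1,014,711 × 0.00146 = $1,481.47806
City of Northam: ($1,031,011 − $16,300) × 0.00313 = $1,014,711 × 0.00313 = $3,176.04543
Brackenridge Township: $1,031,011 × 0.0064 = $6,598.4704
Total = $23,019.8294

$23,019.83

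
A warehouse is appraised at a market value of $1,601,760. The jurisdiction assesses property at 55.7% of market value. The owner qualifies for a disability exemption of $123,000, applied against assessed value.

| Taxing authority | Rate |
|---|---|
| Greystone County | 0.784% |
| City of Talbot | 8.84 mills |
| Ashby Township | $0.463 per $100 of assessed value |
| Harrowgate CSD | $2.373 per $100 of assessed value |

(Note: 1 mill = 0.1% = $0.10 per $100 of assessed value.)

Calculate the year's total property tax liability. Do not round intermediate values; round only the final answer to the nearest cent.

Assessed value = $1,601,760 × 0.557 = $892,180.32
Taxable value = $892,180.32 − $123,000 = $769,180.32
Greystone County: $769,180.32 × 0.00784 = $6,030.3737088
City of Talbot: $769,180.32 × 0.00884 = $6,799.5540288
Ashby Township: $769,180.32 × 0.00463 = $3,561.3048816
Harrowgate CSD: $769,180.32 × 0.02373 = $18,252.6489936
Total = $34,643.8816128

$34,643.88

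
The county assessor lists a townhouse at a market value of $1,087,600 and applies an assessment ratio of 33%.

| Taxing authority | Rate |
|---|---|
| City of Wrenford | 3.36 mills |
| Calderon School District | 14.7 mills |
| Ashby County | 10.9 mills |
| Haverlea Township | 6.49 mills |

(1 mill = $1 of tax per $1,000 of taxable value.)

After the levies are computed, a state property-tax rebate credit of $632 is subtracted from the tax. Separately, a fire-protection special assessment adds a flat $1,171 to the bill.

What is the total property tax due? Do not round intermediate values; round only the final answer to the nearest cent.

Assessed value = $1,087,600 × 0.33 = $358,908
City of Wrenford: $358,908 × 0.00336 = $1,205.93088
Calderon School District: $358,908 × 0.0147 = $5,275.9476
Ashby County: $358,908 × 0.0109 = $3,912.0972
Haverlea Township: $358,908 × 0.00649 = $2,329.31292
Levies subtotal = $12,723.2886
After credit = $12,723.2886 − $632 = $12,091.2886
Total = $12,091.2886 + $1,171 = $13,262.2886

$13,262.29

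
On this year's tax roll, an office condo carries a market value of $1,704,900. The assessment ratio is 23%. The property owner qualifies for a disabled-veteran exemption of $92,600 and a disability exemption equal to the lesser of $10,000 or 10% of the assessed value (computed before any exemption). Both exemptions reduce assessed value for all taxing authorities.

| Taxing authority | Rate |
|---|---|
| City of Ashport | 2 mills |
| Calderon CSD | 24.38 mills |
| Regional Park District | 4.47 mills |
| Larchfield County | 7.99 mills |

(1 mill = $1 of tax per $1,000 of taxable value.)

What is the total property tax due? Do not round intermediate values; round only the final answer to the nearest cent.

Assessed value = $1,704,900 × 0.23 = $392,127
Disability exemption = min($10,000, 10% × $392,127) = min($10,000, $39,212.7) = $10,000 (dollar cap binds)
Taxable value = $392,127 − $92,600 − $10,000 = $289,527
City of Ashport: $289,527 × 0.002 = $579.054
Calderon CSD: $289,527 × 0.02438 = $7,058.66826
Regional Park District: $289,527 × 0.00447 = $1,294.18569
Larchfield County: $289,527 × 0.00799 = $2,313.32073
Total = $11,245.22868

$11,245.23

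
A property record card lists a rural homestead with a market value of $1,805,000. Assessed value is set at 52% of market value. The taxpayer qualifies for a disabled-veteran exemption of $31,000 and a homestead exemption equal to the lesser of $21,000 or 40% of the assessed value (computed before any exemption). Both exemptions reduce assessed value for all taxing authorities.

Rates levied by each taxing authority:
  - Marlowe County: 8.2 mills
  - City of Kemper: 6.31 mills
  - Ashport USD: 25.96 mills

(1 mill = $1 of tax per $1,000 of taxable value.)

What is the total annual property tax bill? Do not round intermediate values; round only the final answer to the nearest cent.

$35,880.70

Assessed value = $1,805,000 × 0.52 = $938,600
Homestead exemption = min($21,000, 40% × $938,600) = min($21,000, $375,440) = $21,000 (dollar cap binds)
Taxable value = $938,600 − $31,000 − $21,000 = $886,600
Marlowe County: $886,600 × 0.0082 = $7,270.12
City of Kemper: $886,600 × 0.00631 = $5,594.446
Ashport USD: $886,600 × 0.02596 = $23,016.136
Total = $35,880.702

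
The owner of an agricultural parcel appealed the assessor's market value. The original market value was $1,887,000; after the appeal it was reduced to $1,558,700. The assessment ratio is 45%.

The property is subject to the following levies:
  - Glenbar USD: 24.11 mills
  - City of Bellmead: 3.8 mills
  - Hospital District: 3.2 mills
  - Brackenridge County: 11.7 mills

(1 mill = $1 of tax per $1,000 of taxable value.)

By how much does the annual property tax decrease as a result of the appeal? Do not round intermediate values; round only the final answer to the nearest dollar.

Old assessed value = $1,887,000 × 0.45 = $849,150
New assessed value = $1,558,700 × 0.45 = $701,415
Combined rate = 0.02411 + 0.0038 + 0.0032 + 0.0117 = 0.04281
Old tax = $849,150 × 0.04281 = $36,352.1115
New tax = $701,415 × 0.04281 = $30,027.57615
Reduction = $36,352.1115 − $30,027.57615 = $6,324.53535

$6,325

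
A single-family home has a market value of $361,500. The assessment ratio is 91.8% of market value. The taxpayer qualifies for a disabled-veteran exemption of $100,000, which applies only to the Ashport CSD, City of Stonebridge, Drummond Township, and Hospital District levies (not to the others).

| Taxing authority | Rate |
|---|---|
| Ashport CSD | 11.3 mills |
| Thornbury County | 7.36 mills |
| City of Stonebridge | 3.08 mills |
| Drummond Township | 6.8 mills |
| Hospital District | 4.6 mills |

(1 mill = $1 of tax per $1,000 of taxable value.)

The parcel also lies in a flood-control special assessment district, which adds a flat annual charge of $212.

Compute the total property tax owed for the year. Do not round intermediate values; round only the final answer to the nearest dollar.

Assessed value = $361,500 × 0.918 = $331,857
Ashport CSD: ($331,857 − $100,000) × 0.0113 = $231,857 × 0.0113 = $2,619.9841
Thornbury County: $331,857 × 0.00736 = $2,442.46752
City of Stonebridge: ($331,857 − $100,000) × 0.00308 = $231,857 × 0.00308 = $714.11956
Drummond Township: ($331,857 − $100,000) × 0.0068 = $231,857 × 0.0068 = $1,576.6276
Hospital District: ($331,857 − $100,000) × 0.0046 = $231,857 × 0.0046 = $1,066.5422
Levies subtotal = $8,419.74098
Total = $8,419.74098 + $212 = $8,631.74098

$8,632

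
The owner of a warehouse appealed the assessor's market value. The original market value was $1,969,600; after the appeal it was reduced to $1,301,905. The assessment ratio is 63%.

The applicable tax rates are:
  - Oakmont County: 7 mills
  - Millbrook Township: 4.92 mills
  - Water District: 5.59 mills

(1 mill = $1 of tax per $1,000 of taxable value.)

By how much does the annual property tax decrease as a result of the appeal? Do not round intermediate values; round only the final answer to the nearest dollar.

Old assessed value = $1,969,600 × 0.63 = $1,240,848
New assessed value = $1,301,905 × 0.63 = $820,200.15
Combined rate = 0.007 + 0.00492 + 0.00559 = 0.01751
Old tax = $1,240,848 × 0.01751 = $21,727.24848
New tax = $820,200.15 × 0.01751 = $14,361.7046265
Reduction = $21,727.24848 − $14,361.7046265 = $7,365.5438535

$7,366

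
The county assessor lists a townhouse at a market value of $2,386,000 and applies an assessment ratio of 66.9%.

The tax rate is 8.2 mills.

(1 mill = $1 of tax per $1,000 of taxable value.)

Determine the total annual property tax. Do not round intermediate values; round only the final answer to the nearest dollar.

$13,089

Assessed value = $2,386,000 × 0.669 = $1,596,234
Tax = $1,596,234 × 0.0082 = $13,089.1188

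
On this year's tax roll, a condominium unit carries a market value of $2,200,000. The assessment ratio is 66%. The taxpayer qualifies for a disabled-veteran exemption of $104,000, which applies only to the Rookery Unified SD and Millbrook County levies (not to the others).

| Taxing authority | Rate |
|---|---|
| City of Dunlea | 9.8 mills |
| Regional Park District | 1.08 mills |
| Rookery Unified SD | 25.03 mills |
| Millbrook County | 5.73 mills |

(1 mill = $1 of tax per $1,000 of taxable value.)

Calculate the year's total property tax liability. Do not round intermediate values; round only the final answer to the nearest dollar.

$57,262

Assessed value = $2,200,000 × 0.66 = $1,452,000
City of Dunlea: $1,452,000 × 0.0098 = $14,229.6
Regional Park District: $1,452,000 × 0.00108 = $1,568.16
Rookery Unified SD: ($1,452,000 − $104,000) × 0.02503 = $1,348,000 × 0.02503 = $33,740.44
Millbrook County: ($1,452,000 − $104,000) × 0.00573 = $1,348,000 × 0.00573 = $7,724.04
Total = $57,262.24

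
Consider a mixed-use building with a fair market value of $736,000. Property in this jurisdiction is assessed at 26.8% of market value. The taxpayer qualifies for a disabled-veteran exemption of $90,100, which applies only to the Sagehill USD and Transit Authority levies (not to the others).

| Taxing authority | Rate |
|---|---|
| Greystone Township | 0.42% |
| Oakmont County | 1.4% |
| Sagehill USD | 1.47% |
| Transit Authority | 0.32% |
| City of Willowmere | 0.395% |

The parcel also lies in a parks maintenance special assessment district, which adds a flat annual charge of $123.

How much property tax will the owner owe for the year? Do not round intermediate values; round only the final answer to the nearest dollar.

Assessed value = $736,000 × 0.268 = $197,248
Greystone Township: $197,248 × 0.0042 = $828.4416
Oakmont County: $197,248 × 0.014 = $2,761.472
Sagehill USD: ($197,248 − $90,100) × 0.0147 = $107,148 × 0.0147 = $1,575.0756
Transit Authority: ($197,248 − $90,100) × 0.0032 = $107,148 × 0.0032 = $342.8736
City of Willowmere: $197,248 × 0.00395 = $779.1296
Levies subtotal = $6,286.9924
Total = $6,286.9924 + $123 = $6,409.9924

$6,410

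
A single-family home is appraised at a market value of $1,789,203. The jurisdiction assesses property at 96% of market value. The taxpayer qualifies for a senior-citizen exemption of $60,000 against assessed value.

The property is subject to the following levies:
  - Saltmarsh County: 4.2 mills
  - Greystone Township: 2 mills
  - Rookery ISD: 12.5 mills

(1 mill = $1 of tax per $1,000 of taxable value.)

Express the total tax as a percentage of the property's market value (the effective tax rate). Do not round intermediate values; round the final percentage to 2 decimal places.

1.73%

Assessed value = $1,789,203 × 0.96 = $1,717,634.88
Taxable value = $1,717,634.88 − $60,000 = $1,657,634.88
Saltmarsh County: $1,657,634.88 × 0.0042 = $6,962.066496
Greystone Township: $1,657,634.88 × 0.002 = $3,315.26976
Rookery ISD: $1,657,634.88 × 0.0125 = $20,720.436
Total tax = $30,997.772256
Effective rate = $30,997.772256 ÷ $1,789,203 = 1.73% of market value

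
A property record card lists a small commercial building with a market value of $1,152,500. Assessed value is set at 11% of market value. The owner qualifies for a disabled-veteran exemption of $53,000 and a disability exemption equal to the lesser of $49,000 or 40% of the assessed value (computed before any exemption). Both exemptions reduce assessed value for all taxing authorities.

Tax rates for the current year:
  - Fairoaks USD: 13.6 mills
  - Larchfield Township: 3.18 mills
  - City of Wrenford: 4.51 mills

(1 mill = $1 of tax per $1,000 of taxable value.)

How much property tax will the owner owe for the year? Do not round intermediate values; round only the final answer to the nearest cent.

Assessed value = $1,152,500 × 0.11 = $126,775
Disability exemption = min($49,000, 40% × $126,775) = min($49,000, $50,710) = $49,000 (dollar cap binds)
Taxable value = $126,775 − $53,000 − $49,000 = $24,775
Fairoaks USD: $24,775 × 0.0136 = $336.94
Larchfield Township: $24,775 × 0.00318 = $78.7845
City of Wrenford: $24,775 × 0.00451 = $111.73525
Total = $527.45975

$527.46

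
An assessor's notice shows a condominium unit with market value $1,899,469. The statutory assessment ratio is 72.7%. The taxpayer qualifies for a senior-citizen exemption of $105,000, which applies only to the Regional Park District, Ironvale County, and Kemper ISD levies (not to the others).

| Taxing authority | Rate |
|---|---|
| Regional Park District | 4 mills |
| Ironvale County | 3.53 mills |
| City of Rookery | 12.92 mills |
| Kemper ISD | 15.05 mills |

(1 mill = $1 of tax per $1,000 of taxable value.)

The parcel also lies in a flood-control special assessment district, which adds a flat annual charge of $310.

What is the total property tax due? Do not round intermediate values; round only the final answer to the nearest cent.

$46,961.55

Assessed value = $1,899,469 × 0.727 = $1,380,913.963
Regional Park District: ($1,380,913.963 − $105,000) × 0.004 = $1,275,913.963 × 0.004 = $5,103.655852
Ironvale County: ($1,380,913.963 − $105,000) × 0.00353 = $1,275,913.963 × 0.00353 = $4,503.97628939
City of Rookery: $1,380,913.963 × 0.01292 = $17,841.40840196
Kemper ISD: ($1,380,913.963 − $105,000) × 0.01505 = $1,275,913.963 × 0.01505 = $19,202.50514315
Levies subtotal = $46,651.5456865
Total = $46,651.5456865 + $310 = $46,961.5456865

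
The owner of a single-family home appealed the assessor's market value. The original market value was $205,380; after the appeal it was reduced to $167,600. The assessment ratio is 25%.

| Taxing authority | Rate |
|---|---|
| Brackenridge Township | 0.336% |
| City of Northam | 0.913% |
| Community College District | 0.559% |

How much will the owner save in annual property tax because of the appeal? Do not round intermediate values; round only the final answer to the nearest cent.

Old assessed value = $205,380 × 0.25 = $51,345
New assessed value = $167,600 × 0.25 = $41,900
Combined rate = 0.00336 + 0.00913 + 0.00559 = 0.01808
Old tax = $51,345 × 0.01808 = $928.3176
New tax = $41,900 × 0.01808 = $757.552
Reduction = $928.3176 − $757.552 = $170.7656

$170.77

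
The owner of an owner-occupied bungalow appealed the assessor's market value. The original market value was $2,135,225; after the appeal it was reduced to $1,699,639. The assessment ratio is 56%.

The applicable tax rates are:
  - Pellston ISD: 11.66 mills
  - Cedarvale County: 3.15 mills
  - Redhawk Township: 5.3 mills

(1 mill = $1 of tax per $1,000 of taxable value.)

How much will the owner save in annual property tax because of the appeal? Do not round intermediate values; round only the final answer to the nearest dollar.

$4,905

Old assessed value = $2,135,225 × 0.56 = $1,195,726
New assessed value = $1,699,639 × 0.56 = $951,797.84
Combined rate = 0.01166 + 0.00315 + 0.0053 = 0.02011
Old tax = $1,195,726 × 0.02011 = $24,046.04986
New tax = $951,797.84 × 0.02011 = $19,140.6545624
Reduction = $24,046.04986 − $19,140.6545624 = $4,905.3952976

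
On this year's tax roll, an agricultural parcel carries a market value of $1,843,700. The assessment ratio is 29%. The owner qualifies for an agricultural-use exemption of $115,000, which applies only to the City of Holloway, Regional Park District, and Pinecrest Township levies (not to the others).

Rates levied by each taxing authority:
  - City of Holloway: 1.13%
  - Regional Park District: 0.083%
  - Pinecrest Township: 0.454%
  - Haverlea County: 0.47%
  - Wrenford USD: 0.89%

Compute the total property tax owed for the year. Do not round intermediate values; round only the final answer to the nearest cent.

$14,267.50

Assessed value = $1,843,700 × 0.29 = $534,673
City of Holloway: ($534,673 − $115,000) × 0.0113 = $419,673 × 0.0113 = $4,742.3049
Regional Park District: ($534,673 − $115,000) × 0.00083 = $419,673 × 0.00083 = $348.32859
Pinecrest Township: ($534,673 − $115,000) × 0.00454 = $419,673 × 0.00454 = $1,905.31542
Haverlea County: $534,673 × 0.0047 = $2,512.9631
Wrenford USD: $534,673 × 0.0089 = $4,758.5897
Total = $14,267.50171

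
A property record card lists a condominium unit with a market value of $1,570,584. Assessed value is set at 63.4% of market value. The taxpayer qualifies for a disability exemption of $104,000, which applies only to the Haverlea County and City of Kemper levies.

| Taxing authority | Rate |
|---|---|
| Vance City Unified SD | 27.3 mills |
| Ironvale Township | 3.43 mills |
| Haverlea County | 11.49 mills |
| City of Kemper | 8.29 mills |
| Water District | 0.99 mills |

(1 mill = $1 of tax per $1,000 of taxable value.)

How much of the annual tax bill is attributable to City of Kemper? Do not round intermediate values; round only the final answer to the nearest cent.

Assessed value = $1,570,584 × 0.634 = $995,750.256
City of Kemper taxable value = $995,750.256 − $104,000 = $891,750.256
City of Kemper levy = $891,750.256 × 0.00829 = $7,392.60962224

$7,392.61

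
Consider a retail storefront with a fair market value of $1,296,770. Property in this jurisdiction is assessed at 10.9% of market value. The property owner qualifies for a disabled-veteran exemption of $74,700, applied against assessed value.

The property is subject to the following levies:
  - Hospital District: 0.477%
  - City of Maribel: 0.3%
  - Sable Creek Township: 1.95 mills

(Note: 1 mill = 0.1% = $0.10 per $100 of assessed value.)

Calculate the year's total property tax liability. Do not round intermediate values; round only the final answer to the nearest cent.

Assessed value = $1,296,770 × 0.109 = $141,347.93
Taxable value = $141,347.93 − $74,700 = $66,647.93
Hospital District: $66,647.93 × 0.00477 = $317.9106261
City of Maribel: $66,647.93 × 0.003 = $199.94379
Sable Creek Township: $66,647.93 × 0.00195 = $129.9634635
Total = $647.8178796

$647.82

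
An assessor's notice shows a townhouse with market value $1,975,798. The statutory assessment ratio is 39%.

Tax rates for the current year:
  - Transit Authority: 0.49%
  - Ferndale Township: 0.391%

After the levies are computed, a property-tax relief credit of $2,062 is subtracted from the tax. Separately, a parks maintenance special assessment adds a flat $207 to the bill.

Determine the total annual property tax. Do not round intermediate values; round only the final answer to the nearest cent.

Assessed value = $1,975,798 × 0.39 = $770,561.22
Transit Authority: $770,561.22 × 0.0049 = $3,775.749978
Ferndale Township: $770,561.22 × 0.00391 = $3,012.8943702
Levies subtotal = $6,788.6443482
After credit = $6,788.6443482 − $2,062 = $4,726.6443482
Total = $4,726.6443482 + $207 = $4,933.6443482

$4,933.64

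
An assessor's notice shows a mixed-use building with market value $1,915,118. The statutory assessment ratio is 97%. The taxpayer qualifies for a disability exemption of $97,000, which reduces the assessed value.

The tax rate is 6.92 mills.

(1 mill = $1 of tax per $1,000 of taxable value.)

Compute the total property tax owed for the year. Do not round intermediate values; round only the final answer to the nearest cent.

$12,183.80

Assessed value = $1,915,118 × 0.97 = $1,857,664.46
Taxable value = $1,857,664.46 − $97,000 = $1,760,664.46
Tax = $1,760,664.46 × 0.00692 = $12,183.7980632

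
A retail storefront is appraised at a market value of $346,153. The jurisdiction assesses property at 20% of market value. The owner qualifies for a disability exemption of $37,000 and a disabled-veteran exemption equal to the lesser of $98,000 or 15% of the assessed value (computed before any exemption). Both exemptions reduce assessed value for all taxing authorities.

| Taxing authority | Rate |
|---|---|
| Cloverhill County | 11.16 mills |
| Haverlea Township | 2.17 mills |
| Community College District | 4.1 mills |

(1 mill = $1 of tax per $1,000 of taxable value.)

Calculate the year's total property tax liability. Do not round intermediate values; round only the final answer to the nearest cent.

Assessed value = $346,153 × 0.2 = $69,230.6
Disabled-veteran exemption = min($98,000, 15% × $69,230.6) = min($98,000, $10,384.59) = $10,384.59 (percentage binds)
Taxable value = $69,230.6 − $37,000 − $10,384.59 = $21,846.01
Cloverhill County: $21,846.01 × 0.01116 = $243.8014716
Haverlea Township: $21,846.01 × 0.00217 = $47.4058417
Community College District: $21,846.01 × 0.0041 = $89.568641
Total = $380.7759543

$380.78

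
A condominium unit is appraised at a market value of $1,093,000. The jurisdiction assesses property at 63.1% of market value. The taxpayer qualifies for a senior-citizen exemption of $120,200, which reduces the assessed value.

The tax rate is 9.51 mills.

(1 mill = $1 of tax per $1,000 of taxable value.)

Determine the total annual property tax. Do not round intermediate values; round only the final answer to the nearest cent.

Assessed value = $1,093,000 × 0.631 = $689,683
Taxable value = $689,683 − $120,200 = $569,483
Tax = $569,483 × 0.00951 = $5,415.78333

$5,415.78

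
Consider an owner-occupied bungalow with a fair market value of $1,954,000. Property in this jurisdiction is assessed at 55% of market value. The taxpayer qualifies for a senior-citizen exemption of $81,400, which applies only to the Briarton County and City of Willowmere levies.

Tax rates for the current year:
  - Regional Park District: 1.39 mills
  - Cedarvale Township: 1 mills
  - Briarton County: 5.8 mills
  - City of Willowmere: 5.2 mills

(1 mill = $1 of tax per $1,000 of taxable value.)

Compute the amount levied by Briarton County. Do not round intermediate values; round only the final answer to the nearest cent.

$5,761.14

Assessed value = $1,954,000 × 0.55 = $1,074,700
Briarton County taxable value = $1,074,700 − $81,400 = $993,300
Briarton County levy = $993,300 × 0.0058 = $5,761.14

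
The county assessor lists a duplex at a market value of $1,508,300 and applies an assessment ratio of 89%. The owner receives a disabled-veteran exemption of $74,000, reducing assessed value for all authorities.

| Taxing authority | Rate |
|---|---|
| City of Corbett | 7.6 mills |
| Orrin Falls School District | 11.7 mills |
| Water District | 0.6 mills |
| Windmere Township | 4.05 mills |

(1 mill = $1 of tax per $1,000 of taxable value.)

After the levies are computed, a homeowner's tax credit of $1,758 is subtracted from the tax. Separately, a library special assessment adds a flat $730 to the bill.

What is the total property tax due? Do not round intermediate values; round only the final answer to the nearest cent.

Assessed value = $1,508,300 × 0.89 = $1,342,387
Taxable value = $1,342,387 − $74,000 = $1,268,387
City of Corbett: $1,268,387 × 0.0076 = $9,639.7412
Orrin Falls School District: $1,268,387 × 0.0117 = $14,840.1279
Water District: $1,268,387 × 0.0006 = $761.0322
Windmere Township: $1,268,387 × 0.00405 = $5,136.96735
Levies subtotal = $30,377.86865
After credit = $30,377.86865 − $1,758 = $28,619.86865
Total = $28,619.86865 + $730 = $29,349.86865

$29,349.87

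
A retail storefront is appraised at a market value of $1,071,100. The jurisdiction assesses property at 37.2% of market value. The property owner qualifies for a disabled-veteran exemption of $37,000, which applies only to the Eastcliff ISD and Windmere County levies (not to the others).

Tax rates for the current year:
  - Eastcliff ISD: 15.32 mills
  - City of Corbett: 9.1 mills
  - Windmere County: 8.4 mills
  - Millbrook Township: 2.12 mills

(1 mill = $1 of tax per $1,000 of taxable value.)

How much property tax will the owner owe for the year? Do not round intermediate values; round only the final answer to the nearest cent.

$13,044.18

Assessed value = $1,071,100 × 0.372 = $398,449.2
Eastcliff ISD: ($398,449.2 − $37,000) × 0.01532 = $361,449.2 × 0.01532 = $5,537.401744
City of Corbett: $398,449.2 × 0.0091 = $3,625.88772
Windmere County: ($398,449.2 − $37,000) × 0.0084 = $361,449.2 × 0.0084 = $3,036.17328
Millbrook Township: $398,449.2 × 0.00212 = $844.712304
Total = $13,044.175048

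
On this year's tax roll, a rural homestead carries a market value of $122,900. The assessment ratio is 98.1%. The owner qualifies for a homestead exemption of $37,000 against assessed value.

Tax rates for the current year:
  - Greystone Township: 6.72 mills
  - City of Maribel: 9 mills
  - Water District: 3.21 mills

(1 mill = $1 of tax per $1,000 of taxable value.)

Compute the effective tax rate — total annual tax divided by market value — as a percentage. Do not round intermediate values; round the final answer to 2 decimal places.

1.29%

Assessed value = $122,900 × 0.981 = $120,564.9
Taxable value = $120,564.9 − $37,000 = $83,564.9
Greystone Township: $83,564.9 × 0.00672 = $561.556128
City of Maribel: $83,564.9 × 0.009 = $752.0841
Water District: $83,564.9 × 0.00321 = $268.243329
Total tax = $1,581.883557
Effective rate = $1,581.883557 ÷ $122,900 = 1.29% of market value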